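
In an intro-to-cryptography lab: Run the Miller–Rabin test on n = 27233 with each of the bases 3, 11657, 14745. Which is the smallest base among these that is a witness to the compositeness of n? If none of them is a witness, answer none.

n − 1 = 27232 = 2^5 · 851, so s = 5 and d = 851.
Base 3: x_0 = 3^851 mod 27233 = 18569. x_0 is neither 1 nor 27232, so continue squaring. x_1 = 18569^2 mod 27233 = 10748. x_2 = 10748^2 mod 27233 = 24351. x_3 = 24351^2 mod 27233 = 27092. x_4 = 27092^2 mod 27233 = 19881. Reached i = s−1 = 4 without hitting −1: 3 is a Miller–Rabin witness and 27233 is composite.
Base 11657: x_0 = 11657^851 mod 27233 = 12951. x_0 is neither 1 nor 27232, so continue squaring. x_1 = 12951^2 mod 27233 = 354. x_2 = 354^2 mod 27233 = 16384. x_3 = 16384^2 mod 27233 = 27008. x_4 = 27008^2 mod 27233 = 23392. Reached i = s−1 = 4 without hitting −1: 11657 is a Miller–Rabin witness and 27233 is composite.
Base 14745: x_0 = 14745^851 mod 27233 = 12161. x_0 is neither 1 nor 27232, so continue squaring. x_1 = 12161^2 mod 27233 = 14731. x_2 = 14731^2 mod 27233 = 9817. x_3 = 9817^2 mod 27233 = 23135. x_4 = 23135^2 mod 27233 = 18076. Reached i = s−1 = 4 without hitting −1: 14745 is a Miller–Rabin witness and 27233 is composite.
The smallest witness among the given bases is 3.

3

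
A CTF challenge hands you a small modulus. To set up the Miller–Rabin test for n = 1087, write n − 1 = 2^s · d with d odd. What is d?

543

Halving: 1086 → 543; 543 is odd.
So 1086 = 2^1 · 543.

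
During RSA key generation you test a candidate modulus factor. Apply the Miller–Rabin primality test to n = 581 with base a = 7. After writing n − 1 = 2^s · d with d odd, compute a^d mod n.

112

n − 1 = 580 = 2^2 · 145, so s = 2 and d = 145.
7^145 mod 581 = 112.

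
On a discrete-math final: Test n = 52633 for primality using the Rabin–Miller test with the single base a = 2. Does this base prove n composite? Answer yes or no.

n − 1 = 52632 = 2^3 · 6579, so s = 3 and d = 6579.
x_0 = 2^6579 mod 52633 = 1.
x_0 = 1, so 2 is not a witness.

no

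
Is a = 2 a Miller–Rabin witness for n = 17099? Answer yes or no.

no

n − 1 = 17098 = 2^1 · 8549, so s = 1 and d = 8549.
x_0 = 2^8549 mod 17099 = 17098.
x_0 = 17098 ≡ −1, so 2 is not a witness.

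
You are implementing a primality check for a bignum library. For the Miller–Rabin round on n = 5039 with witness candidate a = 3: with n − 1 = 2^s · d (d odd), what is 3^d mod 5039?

1

n − 1 = 5038 = 2^1 · 2519, so s = 1 and d = 2519.
3^2519 mod 5039 = 1.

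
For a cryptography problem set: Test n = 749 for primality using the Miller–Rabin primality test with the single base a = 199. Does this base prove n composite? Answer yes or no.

n − 1 = 748 = 2^2 · 187, so s = 2 and d = 187.
Repeated squaring mod 749: 199^1 ≡ 199, 199^2 ≡ 653, 199^4 ≡ 228, 199^8 ≡ 303, 199^16 ≡ 431, 199^32 ≡ 9, 199^64 ≡ 81, 199^128 ≡ 569.
187 = 128 + 32 + 16 + 8 + 2 + 1, so 199^187 ≡ 569·9·431·303·653·199 ≡ 528 (mod 749).
x_0 = 199^187 mod 749 = 528.
x_0 is neither 1 nor 748, so continue squaring.
x_1 = 528^2 mod 749 = 156.
Reached i = s−1 = 1 without hitting −1: 199 is a Miller–Rabin witness and 749 is composite.

yes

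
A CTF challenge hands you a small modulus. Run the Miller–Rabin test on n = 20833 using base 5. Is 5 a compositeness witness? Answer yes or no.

yes

n − 1 = 20832 = 2^5 · 651, so s = 5 and d = 651.
x_0 = 5^651 mod 20833 = 12304.
x_0 is neither 1 nor 20832, so continue squaring.
x_1 = 12304^2 mod 20833 = 15838.
x_2 = 15838^2 mod 20833 = 12924.
x_3 = 12924^2 mod 20833 = 11615.
x_4 = 11615^2 mod 20833 = 14550.
Reached i = s−1 = 4 without hitting −1: 5 is a Miller–Rabin witness and 20833 is composite.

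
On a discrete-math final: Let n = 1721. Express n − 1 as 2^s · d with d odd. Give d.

Halving: 1720 → 860 → 430 → 215; 215 is odd.
So 1720 = 2^3 · 215.

215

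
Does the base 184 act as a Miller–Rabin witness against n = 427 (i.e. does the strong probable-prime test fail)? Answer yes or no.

no

n − 1 = 426 = 2^1 · 213, so s = 1 and d = 213.
x_0 = 184^213 mod 427 = 1.
x_0 = 1, so 184 is not a witness.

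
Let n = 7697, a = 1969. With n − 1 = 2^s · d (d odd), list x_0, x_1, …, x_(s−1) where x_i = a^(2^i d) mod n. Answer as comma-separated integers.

2864, 5191, 6981, 4654

n − 1 = 7696 = 2^4 · 481, so s = 4 and d = 481.
x_0 = 1969^481 mod 7697 = 2864.
x_1 = 2864^2 mod 7697 = 5191.
x_2 = 5191^2 mod 7697 = 6981.
x_3 = 6981^2 mod 7697 = 4654.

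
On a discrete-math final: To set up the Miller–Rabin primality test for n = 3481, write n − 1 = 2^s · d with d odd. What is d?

435

Halving: 3480 → 1740 → 870 → 435; 435 is odd.
So 3480 = 2^3 · 435.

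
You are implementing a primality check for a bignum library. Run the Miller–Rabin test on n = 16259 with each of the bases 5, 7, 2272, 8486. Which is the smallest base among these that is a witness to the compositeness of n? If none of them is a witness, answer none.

n − 1 = 16258 = 2^1 · 8129, so s = 1 and d = 8129.
Base 5: x_0 = 5^8129 mod 16259 = 12695. x_0 ∉ {1, 16258} and s = 1, so 5 is a Miller–Rabin witness and 16259 is composite.
Base 7: x_0 = 7^8129 mod 16259 = 7289. x_0 ∉ {1, 16258} and s = 1, so 7 is a Miller–Rabin witness and 16259 is composite.
Base 2272: x_0 = 2272^8129 mod 16259 = 2201. x_0 ∉ {1, 16258} and s = 1, so 2272 is a Miller–Rabin witness and 16259 is composite.
Base 8486: x_0 = 8486^8129 mod 16259 = 3925. x_0 ∉ {1, 16258} and s = 1, so 8486 is a Miller–Rabin witness and 16259 is composite.
The smallest witness among the given bases is 5.

5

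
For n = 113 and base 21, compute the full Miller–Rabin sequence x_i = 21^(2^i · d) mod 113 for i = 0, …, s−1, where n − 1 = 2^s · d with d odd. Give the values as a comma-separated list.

73, 18, 98, 112

n − 1 = 112 = 2^4 · 7, so s = 4 and d = 7.
x_0 = 21^7 mod 113 = 73.
x_1 = 73^2 mod 113 = 18.
x_2 = 18^2 mod 113 = 98.
x_3 = 98^2 mod 113 = 112.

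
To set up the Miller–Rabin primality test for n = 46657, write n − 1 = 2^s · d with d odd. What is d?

729

Halving: 46656 → 23328 → 11664 → 5832 → 2916 → 1458 → 729; 729 is odd.
So 46656 = 2^6 · 729.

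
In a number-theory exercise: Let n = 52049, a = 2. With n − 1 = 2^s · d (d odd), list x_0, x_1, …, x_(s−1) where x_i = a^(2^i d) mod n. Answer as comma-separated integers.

n − 1 = 52048 = 2^4 · 3253, so s = 4 and d = 3253.
x_0 = 2^3253 mod 52049 = 19507.
x_1 = 19507^2 mod 52049 = 44859.
x_2 = 44859^2 mod 52049 = 11443.
x_3 = 11443^2 mod 52049 = 39014.

19507, 44859, 11443, 39014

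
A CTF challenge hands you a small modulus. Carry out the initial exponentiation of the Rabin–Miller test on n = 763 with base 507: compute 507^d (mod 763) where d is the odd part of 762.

n − 1 = 762 = 2^1 · 381, so s = 1 and d = 381.
507^381 mod 763 = 391.

391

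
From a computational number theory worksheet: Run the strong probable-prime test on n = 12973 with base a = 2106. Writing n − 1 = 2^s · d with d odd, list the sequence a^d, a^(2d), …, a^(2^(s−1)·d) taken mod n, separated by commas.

n − 1 = 12972 = 2^2 · 3243, so s = 2 and d = 3243.
x_0 = 2106^3243 mod 12973 = 7816.
x_1 = 7816^2 mod 12973 = 12972.

7816, 12972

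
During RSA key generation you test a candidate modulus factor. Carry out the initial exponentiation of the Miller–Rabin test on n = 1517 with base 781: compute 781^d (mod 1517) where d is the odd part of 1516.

n − 1 = 1516 = 2^2 · 379, so s = 2 and d = 379.
781^379 mod 1517 = 226.

226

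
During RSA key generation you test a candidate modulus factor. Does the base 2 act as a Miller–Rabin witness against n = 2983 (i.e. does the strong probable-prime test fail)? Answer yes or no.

yes

n − 1 = 2982 = 2^1 · 1491, so s = 1 and d = 1491.
Repeated squaring mod 2983: 2^1 ≡ 2, 2^2 ≡ 4, 2^4 ≡ 16, 2^8 ≡ 256, 2^16 ≡ 2893, 2^32 ≡ 2134, 2^64 ≡ 1898, 2^128 ≡ 1923, 2^256 ≡ 1992, 2^512 ≡ 674, 2^1024 ≡ 860.
1491 = 1024 + 256 + 128 + 64 + 16 + 2 + 1, so 2^1491 ≡ 860·1992·1923·1898·2893·4·2 ≡ 430 (mod 2983).
x_0 = 2^1491 mod 2983 = 430.
x_0 ∉ {1, 2982} and s = 1, so 2 is a Miller–Rabin witness and 2983 is composite.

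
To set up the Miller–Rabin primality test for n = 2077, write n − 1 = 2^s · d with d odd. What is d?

519

Halving: 2076 → 1038 → 519; 519 is odd.
So 2076 = 2^2 · 519.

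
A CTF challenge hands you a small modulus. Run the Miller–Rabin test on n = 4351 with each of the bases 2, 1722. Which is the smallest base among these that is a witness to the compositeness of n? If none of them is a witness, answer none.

n − 1 = 4350 = 2^1 · 2175, so s = 1 and d = 2175.
Base 2: x_0 = 2^2175 mod 4351 = 2007. x_0 ∉ {1, 4350} and s = 1, so 2 is a Miller–Rabin witness and 4351 is composite.
Base 1722: x_0 = 1722^2175 mod 4351 = 3666. x_0 ∉ {1, 4350} and s = 1, so 1722 is a Miller–Rabin witness and 4351 is composite.
The smallest witness among the given bases is 2.

2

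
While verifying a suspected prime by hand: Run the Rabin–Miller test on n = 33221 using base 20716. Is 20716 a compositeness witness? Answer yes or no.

n − 1 = 33220 = 2^2 · 8305, so s = 2 and d = 8305.
Repeated squaring mod 33221: 20716^1 ≡ 20716, 20716^2 ≡ 3778, 20716^4 ≡ 21475, 20716^8 ≡ 1703, 20716^16 ≡ 9982, 20716^32 ≡ 10545, 20716^64 ≡ 6338, 20716^128 ≡ 6055, 20716^256 ≡ 20262, 20716^512 ≡ 3526, 20716^1024 ≡ 8022, 20716^2048 ≡ 3407, 20716^4096 ≡ 13520, 20716^8192 ≡ 8458.
8305 = 8192 + 64 + 32 + 16 + 1, so 20716^8305 ≡ 8458·6338·10545·9982·20716 ≡ 14771 (mod 33221).
x_0 = 20716^8305 mod 33221 = 14771.
x_0 is neither 1 nor 33220, so continue squaring.
x_1 = 14771^2 mod 33221 = 20134.
Reached i = s−1 = 1 without hitting −1: 20716 is a Miller–Rabin witness and 33221 is composite.

yes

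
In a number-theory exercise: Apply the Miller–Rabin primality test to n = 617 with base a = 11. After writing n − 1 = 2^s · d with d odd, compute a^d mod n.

n − 1 = 616 = 2^3 · 77, so s = 3 and d = 77.
Repeated squaring mod 617: 11^1 ≡ 11, 11^2 ≡ 121, 11^4 ≡ 450, 11^8 ≡ 124, 11^16 ≡ 568, 11^32 ≡ 550, 11^64 ≡ 170.
77 = 64 + 8 + 4 + 1, so 11^77 ≡ 170·124·450·11 ≡ 194 (mod 617).

194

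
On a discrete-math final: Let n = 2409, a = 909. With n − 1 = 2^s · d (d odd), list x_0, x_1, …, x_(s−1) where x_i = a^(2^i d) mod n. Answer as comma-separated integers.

n − 1 = 2408 = 2^3 · 301, so s = 3 and d = 301.
x_0 = 909^301 mod 2409 = 1173.
x_1 = 1173^2 mod 2409 = 390.
x_2 = 390^2 mod 2409 = 333.

1173, 390, 333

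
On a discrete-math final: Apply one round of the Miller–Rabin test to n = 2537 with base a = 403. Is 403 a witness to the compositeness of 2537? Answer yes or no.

yes

n − 1 = 2536 = 2^3 · 317, so s = 3 and d = 317.
Repeated squaring mod 2537: 403^1 ≡ 403, 403^2 ≡ 41, 403^4 ≡ 1681, 403^8 ≡ 2080, 403^16 ≡ 815, 403^32 ≡ 2068, 403^64 ≡ 1779, 403^128 ≡ 1202, 403^256 ≡ 1251.
317 = 256 + 32 + 16 + 8 + 4 + 1, so 403^317 ≡ 1251·2068·815·2080·1681·403 ≡ 213 (mod 2537).
x_0 = 403^317 mod 2537 = 213.
x_0 is neither 1 nor 2536, so continue squaring.
x_1 = 213^2 mod 2537 = 2240.
x_2 = 2240^2 mod 2537 = 1951.
Reached i = s−1 = 2 without hitting −1: 403 is a Miller–Rabin witness and 2537 is composite.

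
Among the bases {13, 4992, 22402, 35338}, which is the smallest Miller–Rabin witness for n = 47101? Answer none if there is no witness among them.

13

n − 1 = 47100 = 2^2 · 11775, so s = 2 and d = 11775.
Base 13: x_0 = 13^11775 mod 47101 = 38753. x_0 is neither 1 nor 47100, so continue squaring. x_1 = 38753^2 mod 47101 = 26725. Reached i = s−1 = 1 without hitting −1: 13 is a Miller–Rabin witness and 47101 is composite.
Base 4992: x_0 = 4992^11775 mod 47101 = 19768. x_0 is neither 1 nor 47100, so continue squaring. x_1 = 19768^2 mod 47101 = 23928. Reached i = s−1 = 1 without hitting −1: 4992 is a Miller–Rabin witness and 47101 is composite.
Base 22402: x_0 = 22402^11775 mod 47101 = 25670. x_0 is neither 1 nor 47100, so continue squaring. x_1 = 25670^2 mod 47101 = 5910. Reached i = s−1 = 1 without hitting −1: 22402 is a Miller–Rabin witness and 47101 is composite.
Base 35338: x_0 = 35338^11775 mod 47101 = 21709. x_0 is neither 1 nor 47100, so continue squaring. x_1 = 21709^2 mod 47101 = 35176. Reached i = s−1 = 1 without hitting −1: 35338 is a Miller–Rabin witness and 47101 is composite.
The smallest witness among the given bases is 13.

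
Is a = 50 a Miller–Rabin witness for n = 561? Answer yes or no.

n − 1 = 560 = 2^4 · 35, so s = 4 and d = 35.
x_0 = 50^35 mod 561 = 560.
x_0 = 560 ≡ −1, so 50 is not a witness.

no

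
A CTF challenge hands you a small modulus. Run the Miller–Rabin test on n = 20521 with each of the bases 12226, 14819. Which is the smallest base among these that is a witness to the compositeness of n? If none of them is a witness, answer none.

none

n − 1 = 20520 = 2^3 · 2565, so s = 3 and d = 2565.
Base 12226: x_0 = 12226^2565 mod 20521 = 1990. x_0 is neither 1 nor 20520, so continue squaring. x_1 = 1990^2 mod 20521 = 20068. x_2 = 20068^2 mod 20521 = 20520. x_2 ≡ −1, so 12226 is not a witness.
Base 14819: x_0 = 14819^2565 mod 20521 = 19067. x_0 is neither 1 nor 20520, so continue squaring. x_1 = 19067^2 mod 20521 = 453. x_2 = 453^2 mod 20521 = 20520. x_2 ≡ −1, so 14819 is not a witness.
No listed base is a witness for 20521.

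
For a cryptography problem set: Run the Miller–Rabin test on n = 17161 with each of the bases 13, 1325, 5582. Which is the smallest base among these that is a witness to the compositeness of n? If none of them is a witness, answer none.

n − 1 = 17160 = 2^3 · 2145, so s = 3 and d = 2145.
Base 13: x_0 = 13^2145 mod 17161 = 3407. x_0 is neither 1 nor 17160, so continue squaring. x_1 = 3407^2 mod 17161 = 6813. x_2 = 6813^2 mod 17161 = 13625. Reached i = s−1 = 2 without hitting −1: 13 is a Miller–Rabin witness and 17161 is composite.
Base 1325: x_0 = 1325^2145 mod 17161 = 11136. x_0 is neither 1 nor 17160, so continue squaring. x_1 = 11136^2 mod 17161 = 5110. x_2 = 5110^2 mod 17161 = 10219. Reached i = s−1 = 2 without hitting −1: 1325 is a Miller–Rabin witness and 17161 is composite.
Base 5582: x_0 = 5582^2145 mod 17161 = 9826. x_0 is neither 1 nor 17160, so continue squaring. x_1 = 9826^2 mod 17161 = 2490. x_2 = 2490^2 mod 17161 = 4979. Reached i = s−1 = 2 without hitting −1: 5582 is a Miller–Rabin witness and 17161 is composite.
The smallest witness among the given bases is 13.

13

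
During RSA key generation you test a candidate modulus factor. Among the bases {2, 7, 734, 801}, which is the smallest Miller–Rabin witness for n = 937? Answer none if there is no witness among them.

none

n − 1 = 936 = 2^3 · 117, so s = 3 and d = 117.
Base 2: x_0 = 2^117 mod 937 = 1. x_0 = 1, so 2 is not a witness.
Base 7: x_0 = 7^117 mod 937 = 923. x_0 is neither 1 nor 936, so continue squaring. x_1 = 923^2 mod 937 = 196. x_2 = 196^2 mod 937 = 936. x_2 ≡ −1, so 7 is not a witness.
Base 734: x_0 = 734^117 mod 937 = 923. x_0 is neither 1 nor 936, so continue squaring. x_1 = 923^2 mod 937 = 196. x_2 = 196^2 mod 937 = 936. x_2 ≡ −1, so 734 is not a witness.
Base 801: x_0 = 801^117 mod 937 = 196. x_0 is neither 1 nor 936, so continue squaring. x_1 = 196^2 mod 937 = 936. x_1 ≡ −1, so 801 is not a witness.
No listed base is a witness for 937.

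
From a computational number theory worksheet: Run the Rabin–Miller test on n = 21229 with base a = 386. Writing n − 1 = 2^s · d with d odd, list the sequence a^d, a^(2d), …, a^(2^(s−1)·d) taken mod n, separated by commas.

17460, 3160

n − 1 = 21228 = 2^2 · 5307, so s = 2 and d = 5307.
x_0 = 386^5307 mod 21229 = 17460.
x_1 = 17460^2 mod 21229 = 3160.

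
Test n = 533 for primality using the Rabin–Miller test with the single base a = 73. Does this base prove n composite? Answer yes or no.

n − 1 = 532 = 2^2 · 133, so s = 2 and d = 133.
x_0 = 73^133 mod 533 = 73.
x_0 is neither 1 nor 532, so continue squaring.
x_1 = 73^2 mod 533 = 532.
x_1 ≡ −1, so 73 is not a witness.

no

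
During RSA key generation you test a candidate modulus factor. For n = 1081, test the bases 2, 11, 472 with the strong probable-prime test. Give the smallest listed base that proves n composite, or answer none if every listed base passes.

n − 1 = 1080 = 2^3 · 135, so s = 3 and d = 135.
Base 2: x_0 = 2^135 mod 1081 = 100. x_0 is neither 1 nor 1080, so continue squaring. x_1 = 100^2 mod 1081 = 271. x_2 = 271^2 mod 1081 = 1014. Reached i = s−1 = 2 without hitting −1: 2 is a Miller–Rabin witness and 1081 is composite.
Base 11: x_0 = 11^135 mod 1081 = 1009. x_0 is neither 1 nor 1080, so continue squaring. x_1 = 1009^2 mod 1081 = 860. x_2 = 860^2 mod 1081 = 196. Reached i = s−1 = 2 without hitting −1: 11 is a Miller–Rabin witness and 1081 is composite.
Base 472: x_0 = 472^135 mod 1081 = 946. x_0 is neither 1 nor 1080, so continue squaring. x_1 = 946^2 mod 1081 = 929. x_2 = 929^2 mod 1081 = 403. Reached i = s−1 = 2 without hitting −1: 472 is a Miller–Rabin witness and 1081 is composite.
The smallest witness among the given bases is 2.

2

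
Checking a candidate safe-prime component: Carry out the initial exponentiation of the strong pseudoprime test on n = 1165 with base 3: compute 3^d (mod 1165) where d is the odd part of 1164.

432

n − 1 = 1164 = 2^2 · 291, so s = 2 and d = 291.
3^291 mod 1165 = 432.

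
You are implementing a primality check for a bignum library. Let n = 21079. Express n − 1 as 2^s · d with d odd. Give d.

Halving: 21078 → 10539; 10539 is odd.
So 21078 = 2^1 · 10539.

10539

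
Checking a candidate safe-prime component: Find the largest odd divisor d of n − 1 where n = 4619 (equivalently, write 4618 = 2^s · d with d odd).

2309

Halving: 4618 → 2309; 2309 is odd.
So 4618 = 2^1 · 2309.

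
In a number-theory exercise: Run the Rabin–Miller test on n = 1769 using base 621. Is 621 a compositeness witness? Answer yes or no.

no

n − 1 = 1768 = 2^3 · 221, so s = 3 and d = 221.
x_0 = 621^221 mod 1769 = 621.
x_0 is neither 1 nor 1768, so continue squaring.
x_1 = 621^2 mod 1769 = 1768.
x_1 ≡ −1, so 621 is not a witness.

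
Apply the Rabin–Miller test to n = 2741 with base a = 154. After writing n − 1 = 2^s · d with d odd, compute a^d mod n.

n − 1 = 2740 = 2^2 · 685, so s = 2 and d = 685.
Repeated squaring mod 2741: 154^1 ≡ 154, 154^2 ≡ 1788, 154^4 ≡ 938, 154^8 ≡ 2724, 154^16 ≡ 289, 154^32 ≡ 1291, 154^64 ≡ 153, 154^128 ≡ 1481, 154^256 ≡ 561, 154^512 ≡ 2247.
685 = 512 + 128 + 32 + 8 + 4 + 1, so 154^685 ≡ 2247·1481·1291·2724·938·154 ≡ 1 (mod 2741).

1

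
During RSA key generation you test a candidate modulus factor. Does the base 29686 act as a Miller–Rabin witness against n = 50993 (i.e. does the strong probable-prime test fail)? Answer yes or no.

n − 1 = 50992 = 2^4 · 3187, so s = 4 and d = 3187.
x_0 = 29686^3187 mod 50993 = 50992.
x_0 = 50992 ≡ −1, so 29686 is not a witness.

no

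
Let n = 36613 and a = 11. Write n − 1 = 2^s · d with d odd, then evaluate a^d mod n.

20616

n − 1 = 36612 = 2^2 · 9153, so s = 2 and d = 9153.
Repeated squaring mod 36613: 11^1 ≡ 11, 11^2 ≡ 121, 11^4 ≡ 14641, 11^8 ≡ 26379, 11^16 ≡ 21576, 11^32 ≡ 26094, 11^64 ≡ 4875, 11^128 ≡ 3788, 11^256 ≡ 33261, 11^512 ≡ 32326, 11^1024 ≡ 35256, 11^2048 ≡ 10799, 11^4096 ≡ 5996, 11^8192 ≡ 34663.
9153 = 8192 + 512 + 256 + 128 + 64 + 1, so 11^9153 ≡ 34663·32326·33261·3788·4875·11 ≡ 20616 (mod 36613).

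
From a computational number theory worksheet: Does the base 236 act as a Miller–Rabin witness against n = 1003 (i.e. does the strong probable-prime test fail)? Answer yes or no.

n − 1 = 1002 = 2^1 · 501, so s = 1 and d = 501.
x_0 = 236^501 mod 1003 = 767.
x_0 ∉ {1, 1002} and s = 1, so 236 is a Miller–Rabin witness and 1003 is composite.

yes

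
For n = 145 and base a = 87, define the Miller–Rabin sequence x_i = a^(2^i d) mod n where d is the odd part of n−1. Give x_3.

116

n − 1 = 144 = 2^4 · 9, so s = 4 and d = 9.
x_0 = 87^9 mod 145 = 87.
x_1 = 87^2 mod 145 = 29.
x_2 = 29^2 mod 145 = 116.
x_3 = 116^2 mod 145 = 116.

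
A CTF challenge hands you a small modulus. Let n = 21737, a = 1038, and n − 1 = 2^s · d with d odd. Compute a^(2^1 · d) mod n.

1

n − 1 = 21736 = 2^3 · 2717, so s = 3 and d = 2717.
x_0 = 1038^2717 mod 21737 = 1.
x_1 = 1^2 mod 21737 = 1.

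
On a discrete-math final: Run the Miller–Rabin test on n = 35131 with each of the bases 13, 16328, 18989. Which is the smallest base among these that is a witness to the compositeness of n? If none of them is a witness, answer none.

13

n − 1 = 35130 = 2^1 · 17565, so s = 1 and d = 17565.
Base 13: x_0 = 13^17565 mod 35131 = 13308. x_0 ∉ {1, 35130} and s = 1, so 13 is a Miller–Rabin witness and 35131 is composite.
Base 16328: x_0 = 16328^17565 mod 35131 = 20730. x_0 ∉ {1, 35130} and s = 1, so 16328 is a Miller–Rabin witness and 35131 is composite.
Base 18989: x_0 = 18989^17565 mod 35131 = 32983. x_0 ∉ {1, 35130} and s = 1, so 18989 is a Miller–Rabin witness and 35131 is composite.
The smallest witness among the given bases is 13.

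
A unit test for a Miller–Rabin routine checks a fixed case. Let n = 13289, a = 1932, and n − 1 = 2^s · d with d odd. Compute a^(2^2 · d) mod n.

n − 1 = 13288 = 2^3 · 1661, so s = 3 and d = 1661.
x_0 = 1932^1661 mod 13289 = 9197.
x_1 = 9197^2 mod 13289 = 324.
x_2 = 324^2 mod 13289 = 11953.

11953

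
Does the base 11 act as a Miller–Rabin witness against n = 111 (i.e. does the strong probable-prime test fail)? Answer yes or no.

yes

n − 1 = 110 = 2^1 · 55, so s = 1 and d = 55.
x_0 = 11^55 mod 111 = 11.
x_0 ∉ {1, 110} and s = 1, so 11 is a Miller–Rabin witness and 111 is composite.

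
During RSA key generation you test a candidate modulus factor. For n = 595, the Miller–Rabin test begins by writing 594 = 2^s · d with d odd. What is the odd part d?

297

Halving: 594 → 297; 297 is odd.
So 594 = 2^1 · 297.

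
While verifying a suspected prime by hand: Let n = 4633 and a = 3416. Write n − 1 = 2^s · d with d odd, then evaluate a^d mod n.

n − 1 = 4632 = 2^3 · 579, so s = 3 and d = 579.
Repeated squaring mod 4633: 3416^1 ≡ 3416, 3416^2 ≡ 3162, 3416^4 ≡ 230, 3416^8 ≡ 1937, 3416^16 ≡ 3872, 3416^32 ≡ 4629, 3416^64 ≡ 16, 3416^128 ≡ 256, 3416^256 ≡ 674, 3416^512 ≡ 242.
579 = 512 + 64 + 2 + 1, so 3416^579 ≡ 242·16·3162·3416 ≡ 22 (mod 4633).

22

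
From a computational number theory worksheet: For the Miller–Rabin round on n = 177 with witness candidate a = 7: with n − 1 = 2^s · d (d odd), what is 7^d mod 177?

94

n − 1 = 176 = 2^4 · 11, so s = 4 and d = 11.
Repeated squaring mod 177: 7^1 ≡ 7, 7^2 ≡ 49, 7^4 ≡ 100, 7^8 ≡ 88.
11 = 8 + 2 + 1, so 7^11 ≡ 88·49·7 ≡ 94 (mod 177).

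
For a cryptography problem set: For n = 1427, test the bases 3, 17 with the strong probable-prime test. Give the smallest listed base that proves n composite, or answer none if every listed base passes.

none

n − 1 = 1426 = 2^1 · 713, so s = 1 and d = 713.
Base 3: x_0 = 3^713 mod 1427 = 1. x_0 = 1, so 3 is not a witness.
Base 17: x_0 = 17^713 mod 1427 = 1. x_0 = 1, so 17 is not a witness.
No listed base is a witness for 1427.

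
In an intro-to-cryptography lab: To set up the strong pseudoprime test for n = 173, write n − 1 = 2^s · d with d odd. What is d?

Halving: 172 → 86 → 43; 43 is odd.
So 172 = 2^2 · 43.

43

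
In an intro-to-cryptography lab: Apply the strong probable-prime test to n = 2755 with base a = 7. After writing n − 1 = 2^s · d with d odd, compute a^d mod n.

n − 1 = 2754 = 2^1 · 1377, so s = 1 and d = 1377.
By repeated squaring, 7^1377 ≡ 2452 (mod 2755).

2452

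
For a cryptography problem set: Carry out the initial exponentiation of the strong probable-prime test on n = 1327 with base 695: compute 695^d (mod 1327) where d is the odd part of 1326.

n − 1 = 1326 = 2^1 · 663, so s = 1 and d = 663.
695^663 mod 1327 = 1326.

1326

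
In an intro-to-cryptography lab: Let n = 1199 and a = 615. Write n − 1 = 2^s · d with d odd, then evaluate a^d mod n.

n − 1 = 1198 = 2^1 · 599, so s = 1 and d = 599.
Repeated squaring mod 1199: 615^1 ≡ 615, 615^2 ≡ 540, 615^4 ≡ 243, 615^8 ≡ 298, 615^16 ≡ 78, 615^32 ≡ 89, 615^64 ≡ 727, 615^128 ≡ 969, 615^256 ≡ 144, 615^512 ≡ 353.
599 = 512 + 64 + 16 + 4 + 2 + 1, so 615^599 ≡ 353·727·78·243·540·615 ≡ 648 (mod 1199).

648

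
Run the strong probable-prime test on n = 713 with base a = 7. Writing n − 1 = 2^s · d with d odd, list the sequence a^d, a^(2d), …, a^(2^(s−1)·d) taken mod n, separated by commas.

536, 670, 423

n − 1 = 712 = 2^3 · 89, so s = 3 and d = 89.
x_0 = 7^89 mod 713 = 536.
x_1 = 536^2 mod 713 = 670.
x_2 = 670^2 mod 713 = 423.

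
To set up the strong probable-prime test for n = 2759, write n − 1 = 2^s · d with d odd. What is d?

1379

Halving: 2758 → 1379; 1379 is odd.
So 2758 = 2^1 · 1379.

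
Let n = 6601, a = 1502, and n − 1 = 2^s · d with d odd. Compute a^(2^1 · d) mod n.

2738

n − 1 = 6600 = 2^3 · 825, so s = 3 and d = 825.
Repeated squaring mod 6601: 1502^1 ≡ 1502, 1502^2 ≡ 5063, 1502^4 ≡ 2286, 1502^8 ≡ 4405, 1502^16 ≡ 3686, 1502^32 ≡ 1738, 1502^64 ≡ 3987, 1502^128 ≡ 961, 1502^256 ≡ 5982, 1502^512 ≡ 303.
825 = 512 + 256 + 32 + 16 + 8 + 1, so 1502^825 ≡ 303·5982·1738·3686·4405·1502 ≡ 4852 (mod 6601).
x_0 = 4852.
x_1 = 4852^2 mod 6601 = 2738.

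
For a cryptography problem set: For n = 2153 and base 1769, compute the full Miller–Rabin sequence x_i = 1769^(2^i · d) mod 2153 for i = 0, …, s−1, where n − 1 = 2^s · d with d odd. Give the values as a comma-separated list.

1059, 1921, 2152

n − 1 = 2152 = 2^3 · 269, so s = 3 and d = 269.
x_0 = 1769^269 mod 2153 = 1059.
x_1 = 1059^2 mod 2153 = 1921.
x_2 = 1921^2 mod 2153 = 2152.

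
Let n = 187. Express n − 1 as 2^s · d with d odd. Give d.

Halving: 186 → 93; 93 is odd.
So 186 = 2^1 · 93.

93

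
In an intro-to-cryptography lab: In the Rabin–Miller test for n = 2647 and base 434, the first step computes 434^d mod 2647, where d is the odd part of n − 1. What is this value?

2646

n − 1 = 2646 = 2^1 · 1323, so s = 1 and d = 1323.
434^1323 mod 2647 = 2646.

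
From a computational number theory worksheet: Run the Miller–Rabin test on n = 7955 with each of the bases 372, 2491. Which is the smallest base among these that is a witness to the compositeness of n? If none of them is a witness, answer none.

372

n − 1 = 7954 = 2^1 · 3977, so s = 1 and d = 3977.
Base 372: x_0 = 372^3977 mod 7955 = 277. x_0 ∉ {1, 7954} and s = 1, so 372 is a Miller–Rabin witness and 7955 is composite.
Base 2491: x_0 = 2491^3977 mod 7955 = 2476. x_0 ∉ {1, 7954} and s = 1, so 2491 is a Miller–Rabin witness and 7955 is composite.
The smallest witness among the given bases is 372.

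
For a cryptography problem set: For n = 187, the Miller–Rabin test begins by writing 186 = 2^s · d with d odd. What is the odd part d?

93

Halving: 186 → 93; 93 is odd.
So 186 = 2^1 · 93.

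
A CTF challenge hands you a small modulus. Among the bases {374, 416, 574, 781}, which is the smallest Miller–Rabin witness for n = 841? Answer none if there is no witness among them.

n − 1 = 840 = 2^3 · 105, so s = 3 and d = 105.
Base 374: x_0 = 374^105 mod 841 = 41. x_0 is neither 1 nor 840, so continue squaring. x_1 = 41^2 mod 841 = 840. x_1 ≡ −1, so 374 is not a witness.
Base 416: x_0 = 416^105 mod 841 = 41. x_0 is neither 1 nor 840, so continue squaring. x_1 = 41^2 mod 841 = 840. x_1 ≡ −1, so 416 is not a witness.
Base 574: x_0 = 574^105 mod 841 = 1. x_0 = 1, so 574 is not a witness.
Base 781: x_0 = 781^105 mod 841 = 41. x_0 is neither 1 nor 840, so continue squaring. x_1 = 41^2 mod 841 = 840. x_1 ≡ −1, so 781 is not a witness.
No listed base is a witness for 841.

none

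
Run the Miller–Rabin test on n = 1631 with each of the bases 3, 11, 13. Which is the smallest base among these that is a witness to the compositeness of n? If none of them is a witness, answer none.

n − 1 = 1630 = 2^1 · 815, so s = 1 and d = 815.
Base 3: x_0 = 3^815 mod 1631 = 439. x_0 ∉ {1, 1630} and s = 1, so 3 is a Miller–Rabin witness and 1631 is composite.
Base 11: x_0 = 11^815 mod 1631 = 1465. x_0 ∉ {1, 1630} and s = 1, so 11 is a Miller–Rabin witness and 1631 is composite.
Base 13: x_0 = 13^815 mod 1631 = 566. x_0 ∉ {1, 1630} and s = 1, so 13 is a Miller–Rabin witness and 1631 is composite.
The smallest witness among the given bases is 3.

3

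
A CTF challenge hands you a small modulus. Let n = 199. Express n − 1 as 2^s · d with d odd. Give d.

99

Halving: 198 → 99; 99 is odd.
So 198 = 2^1 · 99.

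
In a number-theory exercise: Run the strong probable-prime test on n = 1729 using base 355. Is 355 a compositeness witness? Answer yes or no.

n − 1 = 1728 = 2^6 · 27, so s = 6 and d = 27.
Repeated squaring mod 1729: 355^1 ≡ 355, 355^2 ≡ 1537, 355^4 ≡ 555, 355^8 ≡ 263, 355^16 ≡ 9.
27 = 16 + 8 + 2 + 1, so 355^27 ≡ 9·263·1537·355 ≡ 1728 (mod 1729).
x_0 = 355^27 mod 1729 = 1728.
x_0 = 1728 ≡ −1, so 355 is not a witness.

no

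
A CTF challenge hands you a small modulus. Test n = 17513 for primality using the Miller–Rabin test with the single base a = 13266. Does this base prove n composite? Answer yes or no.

yes

n − 1 = 17512 = 2^3 · 2189, so s = 3 and d = 2189.
Repeated squaring mod 17513: 13266^1 ≡ 13266, 13266^2 ≡ 16132, 13266^4 ≡ 15757, 13266^8 ≡ 1248, 13266^16 ≡ 16360, 13266^32 ≡ 15934, 13266^64 ≡ 6395, 13266^128 ≡ 3170, 13266^256 ≡ 13951, 13266^512 ≡ 8432, 13266^1024 ≡ 13357, 13266^2048 ≡ 4518.
2189 = 2048 + 128 + 8 + 4 + 1, so 13266^2189 ≡ 4518·3170·1248·15757·13266 ≡ 12210 (mod 17513).
x_0 = 13266^2189 mod 17513 = 12210.
x_0 is neither 1 nor 17512, so continue squaring.
x_1 = 12210^2 mod 17513 = 13444.
x_2 = 13444^2 mod 17513 = 6976.
Reached i = s−1 = 2 without hitting −1: 13266 is a Miller–Rabin witness and 17513 is composite.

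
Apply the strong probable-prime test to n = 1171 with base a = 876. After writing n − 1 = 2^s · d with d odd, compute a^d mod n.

1170

n − 1 = 1170 = 2^1 · 585, so s = 1 and d = 585.
By repeated squaring, 876^585 ≡ 1170 (mod 1171).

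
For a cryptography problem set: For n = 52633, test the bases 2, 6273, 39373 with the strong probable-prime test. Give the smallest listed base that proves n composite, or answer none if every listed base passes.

6273

n − 1 = 52632 = 2^3 · 6579, so s = 3 and d = 6579.
Base 2: x_0 = 2^6579 mod 52633 = 1. x_0 = 1, so 2 is not a witness.
Base 6273: x_0 = 6273^6579 mod 52633 = 15863. x_0 is neither 1 nor 52632, so continue squaring. x_1 = 15863^2 mod 52633 = 49029. x_2 = 49029^2 mod 52633 = 41098. Reached i = s−1 = 2 without hitting −1: 6273 is a Miller–Rabin witness and 52633 is composite.
Base 39373: x_0 = 39373^6579 mod 52633 = 10814. x_0 is neither 1 nor 52632, so continue squaring. x_1 = 10814^2 mod 52633 = 44703. x_2 = 44703^2 mod 52633 = 41098. Reached i = s−1 = 2 without hitting −1: 39373 is a Miller–Rabin witness and 52633 is composite.
The smallest witness among the given bases is 6273.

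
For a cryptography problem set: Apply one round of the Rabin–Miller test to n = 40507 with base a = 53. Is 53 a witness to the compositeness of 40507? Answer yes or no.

n − 1 = 40506 = 2^1 · 20253, so s = 1 and d = 20253.
By repeated squaring, 53^20253 ≡ 1 (mod 40507).
x_0 = 53^20253 mod 40507 = 1.
x_0 = 1, so 53 is not a witness.

no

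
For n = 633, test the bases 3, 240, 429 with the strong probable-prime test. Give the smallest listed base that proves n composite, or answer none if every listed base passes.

3

n − 1 = 632 = 2^3 · 79, so s = 3 and d = 79.
Base 3: x_0 = 3^79 mod 633 = 366. x_0 is neither 1 nor 632, so continue squaring. x_1 = 366^2 mod 633 = 393. x_2 = 393^2 mod 633 = 630. Reached i = s−1 = 2 without hitting −1: 3 is a Miller–Rabin witness and 633 is composite.
Base 240: x_0 = 240^79 mod 633 = 603. x_0 is neither 1 nor 632, so continue squaring. x_1 = 603^2 mod 633 = 267. x_2 = 267^2 mod 633 = 393. Reached i = s−1 = 2 without hitting −1: 240 is a Miller–Rabin witness and 633 is composite.
Base 429: x_0 = 429^79 mod 633 = 246. x_0 is neither 1 nor 632, so continue squaring. x_1 = 246^2 mod 633 = 381. x_2 = 381^2 mod 633 = 204. Reached i = s−1 = 2 without hitting −1: 429 is a Miller–Rabin witness and 633 is composite.
The smallest witness among the given bases is 3.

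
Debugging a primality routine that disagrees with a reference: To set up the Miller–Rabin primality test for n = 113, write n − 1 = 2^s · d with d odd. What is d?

Halving: 112 → 56 → 28 → 14 → 7; 7 is odd.
So 112 = 2^4 · 7.

7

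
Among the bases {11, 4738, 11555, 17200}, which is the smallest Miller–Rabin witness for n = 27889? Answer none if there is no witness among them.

11

n − 1 = 27888 = 2^4 · 1743, so s = 4 and d = 1743.
Base 11: x_0 = 11^1743 mod 27889 = 12025. x_0 is neither 1 nor 27888, so continue squaring. x_1 = 12025^2 mod 27889 = 24049. x_2 = 24049^2 mod 27889 = 20208. x_3 = 20208^2 mod 27889 = 12526. Reached i = s−1 = 3 without hitting −1: 11 is a Miller–Rabin witness and 27889 is composite.
Base 4738: x_0 = 4738^1743 mod 27889 = 27389. x_0 is neither 1 nor 27888, so continue squaring. x_1 = 27389^2 mod 27889 = 26888. x_2 = 26888^2 mod 27889 = 25886. x_3 = 25886^2 mod 27889 = 23882. Reached i = s−1 = 3 without hitting −1: 4738 is a Miller–Rabin witness and 27889 is composite.
Base 11555: x_0 = 11555^1743 mod 27889 = 24383. x_0 is neither 1 nor 27888, so continue squaring. x_1 = 24383^2 mod 27889 = 20876. x_2 = 20876^2 mod 27889 = 13862. x_3 = 13862^2 mod 27889 = 27723. Reached i = s−1 = 3 without hitting −1: 11555 is a Miller–Rabin witness and 27889 is composite.
Base 17200: x_0 = 17200^1743 mod 27889 = 667. x_0 is neither 1 nor 27888, so continue squaring. x_1 = 667^2 mod 27889 = 26554. x_2 = 26554^2 mod 27889 = 25218. x_3 = 25218^2 mod 27889 = 22546. Reached i = s−1 = 3 without hitting −1: 17200 is a Miller–Rabin witness and 27889 is composite.
The smallest witness among the given bases is 11.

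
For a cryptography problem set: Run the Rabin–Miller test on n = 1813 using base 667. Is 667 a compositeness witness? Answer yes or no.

no

n − 1 = 1812 = 2^2 · 453, so s = 2 and d = 453.
By repeated squaring, 667^453 ≡ 1 (mod 1813).
x_0 = 667^453 mod 1813 = 1.
x_0 = 1, so 667 is not a witness.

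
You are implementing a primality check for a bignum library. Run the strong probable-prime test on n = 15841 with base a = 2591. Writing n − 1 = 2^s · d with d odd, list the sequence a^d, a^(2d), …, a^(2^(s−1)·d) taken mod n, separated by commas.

n − 1 = 15840 = 2^5 · 495, so s = 5 and d = 495.
x_0 = 2591^495 mod 15841 = 218.
x_1 = 218^2 mod 15841 = 1.
x_2 = 1^2 mod 15841 = 1.
x_3 = 1^2 mod 15841 = 1.
x_4 = 1^2 mod 15841 = 1.

218, 1, 1, 1, 1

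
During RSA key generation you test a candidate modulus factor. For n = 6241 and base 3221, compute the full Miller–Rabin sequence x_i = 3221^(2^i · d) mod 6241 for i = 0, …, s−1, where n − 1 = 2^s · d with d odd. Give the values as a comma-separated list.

5845, 791, 1581, 3161, 80

n − 1 = 6240 = 2^5 · 195, so s = 5 and d = 195.
x_0 = 3221^195 mod 6241 = 5845.
x_1 = 5845^2 mod 6241 = 791.
x_2 = 791^2 mod 6241 = 1581.
x_3 = 1581^2 mod 6241 = 3161.
x_4 = 3161^2 mod 6241 = 80.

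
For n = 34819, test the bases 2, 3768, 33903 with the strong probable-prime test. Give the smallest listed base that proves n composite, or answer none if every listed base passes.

none

n − 1 = 34818 = 2^1 · 17409, so s = 1 and d = 17409.
Base 2: x_0 = 2^17409 mod 34819 = 34818. x_0 = 34818 ≡ −1, so 2 is not a witness.
Base 3768: x_0 = 3768^17409 mod 34819 = 1. x_0 = 1, so 3768 is not a witness.
Base 33903: x_0 = 33903^17409 mod 34819 = 34818. x_0 = 34818 ≡ −1, so 33903 is not a witness.
No listed base is a witness for 34819.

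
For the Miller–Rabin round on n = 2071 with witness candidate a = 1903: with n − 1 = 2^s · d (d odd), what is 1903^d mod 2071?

1158

n − 1 = 2070 = 2^1 · 1035, so s = 1 and d = 1035.
1903^1035 mod 2071 = 1158.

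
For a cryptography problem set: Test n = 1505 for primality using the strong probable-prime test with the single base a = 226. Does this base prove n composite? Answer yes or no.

yes

n − 1 = 1504 = 2^5 · 47, so s = 5 and d = 47.
x_0 = 226^47 mod 1505 = 1306.
x_0 is neither 1 nor 1504, so continue squaring.
x_1 = 1306^2 mod 1505 = 471.
x_2 = 471^2 mod 1505 = 606.
x_3 = 606^2 mod 1505 = 16.
x_4 = 16^2 mod 1505 = 256.
Reached i = s−1 = 4 without hitting −1: 226 is a Miller–Rabin witness and 1505 is composite.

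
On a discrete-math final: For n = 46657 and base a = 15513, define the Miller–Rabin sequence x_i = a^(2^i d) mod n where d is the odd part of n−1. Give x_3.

9140

n − 1 = 46656 = 2^6 · 729, so s = 6 and d = 729.
x_0 = 15513^729 mod 46657 = 9658.
x_1 = 9658^2 mod 46657 = 9621.
x_2 = 9621^2 mod 46657 = 42810.
x_3 = 42810^2 mod 46657 = 9140.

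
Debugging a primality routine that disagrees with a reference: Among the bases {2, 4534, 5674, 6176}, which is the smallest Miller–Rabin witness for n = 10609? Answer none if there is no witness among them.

n − 1 = 10608 = 2^4 · 663, so s = 4 and d = 663.
Base 2: x_0 = 2^663 mod 10609 = 2370. x_0 is neither 1 nor 10608, so continue squaring. x_1 = 2370^2 mod 10609 = 4739. x_2 = 4739^2 mod 10609 = 9477. x_3 = 9477^2 mod 10609 = 8344. Reached i = s−1 = 3 without hitting −1: 2 is a Miller–Rabin witness and 10609 is composite.
Base 4534: x_0 = 4534^663 mod 10609 = 8859. x_0 is neither 1 nor 10608, so continue squaring. x_1 = 8859^2 mod 10609 = 7108. x_2 = 7108^2 mod 10609 = 3606. x_3 = 3606^2 mod 10609 = 7211. Reached i = s−1 = 3 without hitting −1: 4534 is a Miller–Rabin witness and 10609 is composite.
Base 5674: x_0 = 5674^663 mod 10609 = 1546. x_0 is neither 1 nor 10608, so continue squaring. x_1 = 1546^2 mod 10609 = 3091. x_2 = 3091^2 mod 10609 = 6181. x_3 = 6181^2 mod 10609 = 1752. Reached i = s−1 = 3 without hitting −1: 5674 is a Miller–Rabin witness and 10609 is composite.
Base 6176: x_0 = 6176^663 mod 10609 = 1132. x_0 is neither 1 nor 10608, so continue squaring. x_1 = 1132^2 mod 10609 = 8344. x_2 = 8344^2 mod 10609 = 6078. x_3 = 6078^2 mod 10609 = 1546. Reached i = s−1 = 3 without hitting −1: 6176 is a Miller–Rabin witness and 10609 is composite.
The smallest witness among the given bases is 2.

2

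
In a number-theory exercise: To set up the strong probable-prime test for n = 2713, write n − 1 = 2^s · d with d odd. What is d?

339

Halving: 2712 → 1356 → 678 → 339; 339 is odd.
So 2712 = 2^3 · 339.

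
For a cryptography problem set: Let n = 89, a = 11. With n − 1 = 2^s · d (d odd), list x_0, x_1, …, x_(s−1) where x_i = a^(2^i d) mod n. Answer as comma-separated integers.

n − 1 = 88 = 2^3 · 11, so s = 3 and d = 11.
x_0 = 11^11 mod 89 = 88.
x_1 = 88^2 mod 89 = 1.
x_2 = 1^2 mod 89 = 1.

88, 1, 1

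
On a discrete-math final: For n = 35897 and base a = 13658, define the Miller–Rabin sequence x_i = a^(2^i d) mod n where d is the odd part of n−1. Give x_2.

n − 1 = 35896 = 2^3 · 4487, so s = 3 and d = 4487.
Repeated squaring mod 35897: 13658^1 ≡ 13658, 13658^2 ≡ 20152, 13658^4 ≡ 343, 13658^8 ≡ 9958, 13658^16 ≡ 14250, 13658^32 ≡ 29068, 13658^64 ≡ 5038, 13658^128 ≡ 2265, 13658^256 ≡ 32851, 13658^512 ≡ 16690, 13658^1024 ≡ 31277, 13658^2048 ≡ 21582, 13658^4096 ≡ 19149.
4487 = 4096 + 256 + 128 + 4 + 2 + 1, so 13658^4487 ≡ 19149·32851·2265·343·20152·13658 ≡ 35896 (mod 35897).
x_0 = 35896.
x_1 = 35896^2 mod 35897 = 1.
x_2 = 1^2 mod 35897 = 1.

1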